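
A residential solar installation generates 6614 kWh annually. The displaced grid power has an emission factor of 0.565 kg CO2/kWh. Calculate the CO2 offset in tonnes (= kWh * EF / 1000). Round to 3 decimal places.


CO2 offset in kg = generation * emission_factor
CO2 offset = 6614 * 0.565 = 3736.91 kg
Convert to tonnes:
  CO2 offset = 3736.91 / 1000 = 3.737 tonnes

3.737


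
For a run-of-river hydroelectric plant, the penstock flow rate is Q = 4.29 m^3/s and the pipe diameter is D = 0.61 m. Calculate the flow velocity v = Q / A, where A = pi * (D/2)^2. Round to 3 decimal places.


Compute pipe cross-sectional area:
  A = pi * (D/2)^2 = pi * (0.61/2)^2 = 0.2922 m^2
Calculate velocity:
  v = Q / A = 4.29 / 0.2922
  v = 14.679 m/s

14.679


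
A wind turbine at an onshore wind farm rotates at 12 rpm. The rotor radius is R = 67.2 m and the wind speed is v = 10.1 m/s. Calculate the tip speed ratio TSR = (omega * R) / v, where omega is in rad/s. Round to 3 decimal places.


Convert rotational speed to rad/s:
  omega = 12 * 2 * pi / 60 = 1.2566 rad/s
Compute tip speed:
  v_tip = omega * R = 1.2566 * 67.2 = 84.446 m/s
Tip speed ratio:
  TSR = v_tip / v_wind = 84.446 / 10.1 = 8.361

8.361


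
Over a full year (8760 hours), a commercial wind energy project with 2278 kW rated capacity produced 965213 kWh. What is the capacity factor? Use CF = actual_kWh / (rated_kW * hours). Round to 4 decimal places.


Capacity factor = actual output / maximum possible output
Maximum possible = rated * hours = 2278 * 8760 = 19955280 kWh
CF = 965213 / 19955280
CF = 0.0484

0.0484


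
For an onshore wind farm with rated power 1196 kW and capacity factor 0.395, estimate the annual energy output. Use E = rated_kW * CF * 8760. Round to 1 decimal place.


Annual energy = rated_kW * capacity_factor * hours_per_year
Given: P_rated = 1196 kW, CF = 0.395, hours = 8760
E = 1196 * 0.395 * 8760
E = 4138399.2 kWh

4138399.2


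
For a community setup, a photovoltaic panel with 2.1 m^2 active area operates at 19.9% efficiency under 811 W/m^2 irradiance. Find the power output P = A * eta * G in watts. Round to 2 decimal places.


Use the solar power formula P = A * eta * G.
Given: A = 2.1 m^2, eta = 0.199, G = 811 W/m^2
P = 2.1 * 0.199 * 811
P = 338.92 W

338.92


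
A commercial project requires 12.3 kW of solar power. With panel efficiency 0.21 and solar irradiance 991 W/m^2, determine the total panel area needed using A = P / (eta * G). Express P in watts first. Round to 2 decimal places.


Convert target power to watts: P = 12.3 * 1000 = 12300.0 W
Compute denominator: eta * G = 0.21 * 991 = 208.11
Required area A = P / (eta * G) = 12300.0 / 208.11
A = 59.10 m^2

59.10


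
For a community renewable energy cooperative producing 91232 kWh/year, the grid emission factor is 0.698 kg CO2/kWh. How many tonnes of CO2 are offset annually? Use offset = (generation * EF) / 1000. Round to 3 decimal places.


CO2 offset in kg = generation * emission_factor
CO2 offset = 91232 * 0.698 = 63679.94 kg
Convert to tonnes:
  CO2 offset = 63679.94 / 1000 = 63.680 tonnes

63.680


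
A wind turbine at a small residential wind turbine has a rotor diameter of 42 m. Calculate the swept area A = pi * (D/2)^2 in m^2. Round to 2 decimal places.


Compute the rotor radius:
  r = D / 2 = 42 / 2 = 21.0 m
Calculate swept area:
  A = pi * r^2 = pi * 21.0^2
  A = 1385.44 m^2

1385.44


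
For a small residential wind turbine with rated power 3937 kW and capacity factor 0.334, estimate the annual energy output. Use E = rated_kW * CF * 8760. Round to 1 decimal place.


Annual energy = rated_kW * capacity_factor * hours_per_year
Given: P_rated = 3937 kW, CF = 0.334, hours = 8760
E = 3937 * 0.334 * 8760
E = 11519032.1 kWh

11519032.1


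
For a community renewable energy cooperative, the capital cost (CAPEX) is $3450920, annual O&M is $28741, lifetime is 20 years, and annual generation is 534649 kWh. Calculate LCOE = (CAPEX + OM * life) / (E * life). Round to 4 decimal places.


Total cost = CAPEX + OM * lifetime = 3450920 + 28741 * 20 = 3450920 + 574820 = 4025740
Total generation = annual * lifetime = 534649 * 20 = 10692980 kWh
LCOE = 4025740 / 10692980
LCOE = 0.3765 $/kWh

0.3765


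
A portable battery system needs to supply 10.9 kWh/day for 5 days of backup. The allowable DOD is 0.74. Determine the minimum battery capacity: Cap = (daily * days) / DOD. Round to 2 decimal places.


Total energy needed = daily * days = 10.9 * 5 = 54.5 kWh
Account for depth of discharge:
  Cap = total_energy / DOD = 54.5 / 0.74
  Cap = 73.65 kWh

73.65


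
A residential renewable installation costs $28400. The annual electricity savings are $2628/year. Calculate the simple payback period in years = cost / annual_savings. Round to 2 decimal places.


Simple payback period = initial cost / annual savings
Payback = 28400 / 2628
Payback = 10.81 years

10.81


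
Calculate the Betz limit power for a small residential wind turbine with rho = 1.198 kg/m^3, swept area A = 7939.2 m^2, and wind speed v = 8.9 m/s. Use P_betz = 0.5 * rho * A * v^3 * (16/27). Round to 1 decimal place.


The Betz coefficient Cp_max = 16/27 = 0.5926
v^3 = 8.9^3 = 704.969
P_betz = 0.5 * rho * A * v^3 * Cp_max
P_betz = 0.5 * 1.198 * 7939.2 * 704.969 * 0.5926
P_betz = 1986688.6 W

1986688.6


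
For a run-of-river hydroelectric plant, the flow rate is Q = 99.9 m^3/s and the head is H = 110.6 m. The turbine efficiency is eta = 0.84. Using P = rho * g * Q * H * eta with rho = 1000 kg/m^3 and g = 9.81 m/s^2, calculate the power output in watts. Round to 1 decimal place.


Apply the hydropower formula P = rho * g * Q * H * eta
rho * g = 1000 * 9.81 = 9810.0
P = 9810.0 * 99.9 * 110.6 * 0.84
P = 91047685.2 W

91047685.2


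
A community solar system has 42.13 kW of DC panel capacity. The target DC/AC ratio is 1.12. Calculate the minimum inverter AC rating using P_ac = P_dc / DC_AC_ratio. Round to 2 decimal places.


The inverter AC capacity is determined by the DC/AC ratio.
Given: P_dc = 42.13 kW, DC/AC ratio = 1.12
P_ac = P_dc / ratio = 42.13 / 1.12
P_ac = 37.62 kW

37.62


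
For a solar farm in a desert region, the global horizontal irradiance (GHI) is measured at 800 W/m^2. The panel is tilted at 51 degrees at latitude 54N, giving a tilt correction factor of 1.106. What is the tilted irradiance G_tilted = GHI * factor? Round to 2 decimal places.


Identify the given values:
  GHI = 800 W/m^2, tilt correction factor = 1.106
Apply the formula G_tilted = GHI * factor:
  G_tilted = 800 * 1.106
  G_tilted = 884.80 W/m^2

884.80


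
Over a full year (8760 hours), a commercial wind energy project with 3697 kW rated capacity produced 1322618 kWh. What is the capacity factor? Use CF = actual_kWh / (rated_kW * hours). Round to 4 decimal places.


Capacity factor = actual output / maximum possible output
Maximum possible = rated * hours = 3697 * 8760 = 32385720 kWh
CF = 1322618 / 32385720
CF = 0.0408

0.0408


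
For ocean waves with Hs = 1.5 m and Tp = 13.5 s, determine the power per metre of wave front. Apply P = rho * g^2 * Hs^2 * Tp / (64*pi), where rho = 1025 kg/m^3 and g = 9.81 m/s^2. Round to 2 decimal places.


Apply wave power formula:
  g^2 = 9.81^2 = 96.2361
  Hs^2 = 1.5^2 = 2.25
  Numerator = rho * g^2 * Hs^2 * Tp = 1025 * 96.2361 * 2.25 * 13.5 = 2996250.83
  Denominator = 64 * pi = 201.0619
  P = 2996250.83 / 201.0619 = 14902.13 W/m

14902.13


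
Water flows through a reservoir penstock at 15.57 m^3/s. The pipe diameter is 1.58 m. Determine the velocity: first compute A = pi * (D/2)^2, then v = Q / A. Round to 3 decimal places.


Compute pipe cross-sectional area:
  A = pi * (D/2)^2 = pi * (1.58/2)^2 = 1.9607 m^2
Calculate velocity:
  v = Q / A = 15.57 / 1.9607
  v = 7.941 m/s

7.941


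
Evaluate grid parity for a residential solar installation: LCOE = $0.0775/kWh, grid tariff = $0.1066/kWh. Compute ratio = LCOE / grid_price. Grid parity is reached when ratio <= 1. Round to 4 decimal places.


Compare LCOE to grid price:
  LCOE = $0.0775/kWh, Grid price = $0.1066/kWh
  Ratio = LCOE / grid_price = 0.0775 / 0.1066 = 0.7270
  Grid parity achieved (ratio <= 1)? yes

0.7270


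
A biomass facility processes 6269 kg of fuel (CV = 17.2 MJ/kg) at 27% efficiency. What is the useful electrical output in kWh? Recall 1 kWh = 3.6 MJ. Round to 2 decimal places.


Total energy = mass * CV = 6269 * 17.2 = 107826.8 MJ
Useful energy = total * eta = 107826.8 * 0.27 = 29113.24 MJ
Convert to kWh: 29113.24 / 3.6
Useful energy = 8087.01 kWh

8087.01


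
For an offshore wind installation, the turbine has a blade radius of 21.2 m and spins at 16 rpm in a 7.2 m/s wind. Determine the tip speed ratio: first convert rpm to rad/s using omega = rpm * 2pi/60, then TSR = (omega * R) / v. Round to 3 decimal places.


Convert rotational speed to rad/s:
  omega = 16 * 2 * pi / 60 = 1.6755 rad/s
Compute tip speed:
  v_tip = omega * R = 1.6755 * 21.2 = 35.521 m/s
Tip speed ratio:
  TSR = v_tip / v_wind = 35.521 / 7.2 = 4.933

4.933


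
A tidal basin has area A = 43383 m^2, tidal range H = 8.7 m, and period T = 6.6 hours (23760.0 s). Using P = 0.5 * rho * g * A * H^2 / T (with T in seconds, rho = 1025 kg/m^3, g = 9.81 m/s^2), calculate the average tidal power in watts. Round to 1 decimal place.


Convert period to seconds: T = 6.6 * 3600 = 23760.0 s
H^2 = 8.7^2 = 75.69
P = 0.5 * rho * g * A * H^2 / T
P = 0.5 * 1025 * 9.81 * 43383 * 75.69 / 23760.0
P = 694823.5 W

694823.5


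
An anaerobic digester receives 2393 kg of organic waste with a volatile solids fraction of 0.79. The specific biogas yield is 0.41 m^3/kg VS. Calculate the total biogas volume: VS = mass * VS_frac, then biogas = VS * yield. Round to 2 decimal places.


Compute volatile solids:
  VS = mass * VS_fraction = 2393 * 0.79 = 1890.47 kg
Calculate biogas volume:
  Biogas = VS * specific_yield = 1890.47 * 0.41
  Biogas = 775.09 m^3

775.09


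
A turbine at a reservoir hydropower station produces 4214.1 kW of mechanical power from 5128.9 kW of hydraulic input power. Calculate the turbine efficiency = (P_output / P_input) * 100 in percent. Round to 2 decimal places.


Turbine efficiency = (output power / input power) * 100
eta = (4214.1 / 5128.9) * 100
eta = 82.16%

82.16


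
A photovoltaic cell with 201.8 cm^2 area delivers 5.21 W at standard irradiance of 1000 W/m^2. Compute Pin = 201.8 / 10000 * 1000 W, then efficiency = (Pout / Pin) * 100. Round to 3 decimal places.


First compute the input power:
  Pin = area_cm2 / 10000 * G = 201.8 / 10000 * 1000 = 20.18 W
Then compute efficiency:
  Efficiency = (Pout / Pin) * 100 = (5.21 / 20.18) * 100
  Efficiency = 25.818%

25.818


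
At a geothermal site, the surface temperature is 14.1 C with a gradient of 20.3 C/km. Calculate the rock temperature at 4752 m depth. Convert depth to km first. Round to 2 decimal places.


Convert depth to km: 4752 / 1000 = 4.752 km
Temperature increase = gradient * depth_km = 20.3 * 4.752 = 96.47 C
Temperature at depth = T_surface + delta_T = 14.1 + 96.47
T = 110.57 C

110.57


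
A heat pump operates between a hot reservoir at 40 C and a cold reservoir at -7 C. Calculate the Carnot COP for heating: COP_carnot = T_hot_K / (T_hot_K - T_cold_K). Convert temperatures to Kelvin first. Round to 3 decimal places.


Convert to Kelvin:
  T_hot = 40 + 273.15 = 313.15 K
  T_cold = -7 + 273.15 = 266.15 K
Apply Carnot COP formula:
  COP = T_hot_K / (T_hot_K - T_cold_K) = 313.15 / 47.0
  COP = 6.663

6.663


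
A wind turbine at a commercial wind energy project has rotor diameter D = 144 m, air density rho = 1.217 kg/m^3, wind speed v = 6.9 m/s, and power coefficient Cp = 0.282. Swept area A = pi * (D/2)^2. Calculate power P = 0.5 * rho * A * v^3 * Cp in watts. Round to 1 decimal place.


Step 1 -- Compute swept area:
  A = pi * (D/2)^2 = pi * (144/2)^2 = 16286.02 m^2
Step 2 -- Apply wind power equation:
  P = 0.5 * rho * A * v^3 * Cp
  v^3 = 6.9^3 = 328.509
  P = 0.5 * 1.217 * 16286.02 * 328.509 * 0.282
  P = 918061.6 W

918061.6


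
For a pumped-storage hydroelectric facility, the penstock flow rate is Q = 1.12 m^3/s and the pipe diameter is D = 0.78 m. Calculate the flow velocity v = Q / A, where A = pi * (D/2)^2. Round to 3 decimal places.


Compute pipe cross-sectional area:
  A = pi * (D/2)^2 = pi * (0.78/2)^2 = 0.4778 m^2
Calculate velocity:
  v = Q / A = 1.12 / 0.4778
  v = 2.344 m/s

2.344


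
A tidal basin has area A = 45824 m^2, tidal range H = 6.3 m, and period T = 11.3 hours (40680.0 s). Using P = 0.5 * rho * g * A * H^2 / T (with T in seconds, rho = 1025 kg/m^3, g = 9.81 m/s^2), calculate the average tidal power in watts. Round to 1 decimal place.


Convert period to seconds: T = 11.3 * 3600 = 40680.0 s
H^2 = 6.3^2 = 39.69
P = 0.5 * rho * g * A * H^2 / T
P = 0.5 * 1025 * 9.81 * 45824 * 39.69 / 40680.0
P = 224779.2 W

224779.2


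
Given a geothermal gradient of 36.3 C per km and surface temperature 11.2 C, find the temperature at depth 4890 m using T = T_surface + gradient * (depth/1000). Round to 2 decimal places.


Convert depth to km: 4890 / 1000 = 4.89 km
Temperature increase = gradient * depth_km = 36.3 * 4.89 = 177.51 C
Temperature at depth = T_surface + delta_T = 11.2 + 177.51
T = 188.71 C

188.71


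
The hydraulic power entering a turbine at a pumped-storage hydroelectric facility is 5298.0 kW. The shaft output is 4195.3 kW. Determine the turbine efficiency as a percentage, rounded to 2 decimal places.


Turbine efficiency = (output power / input power) * 100
eta = (4195.3 / 5298.0) * 100
eta = 79.19%

79.19


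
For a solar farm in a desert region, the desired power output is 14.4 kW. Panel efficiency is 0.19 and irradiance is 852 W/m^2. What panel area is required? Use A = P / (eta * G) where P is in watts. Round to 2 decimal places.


Convert target power to watts: P = 14.4 * 1000 = 14400.0 W
Compute denominator: eta * G = 0.19 * 852 = 161.88
Required area A = P / (eta * G) = 14400.0 / 161.88
A = 88.95 m^2

88.95


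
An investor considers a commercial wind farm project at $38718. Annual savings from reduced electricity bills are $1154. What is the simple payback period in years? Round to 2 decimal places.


Simple payback period = initial cost / annual savings
Payback = 38718 / 1154
Payback = 33.55 years

33.55


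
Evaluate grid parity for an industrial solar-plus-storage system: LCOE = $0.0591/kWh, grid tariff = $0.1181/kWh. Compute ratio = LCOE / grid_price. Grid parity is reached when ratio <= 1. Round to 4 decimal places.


Compare LCOE to grid price:
  LCOE = $0.0591/kWh, Grid price = $0.1181/kWh
  Ratio = LCOE / grid_price = 0.0591 / 0.1181 = 0.5004
  Grid parity achieved (ratio <= 1)? yes

0.5004


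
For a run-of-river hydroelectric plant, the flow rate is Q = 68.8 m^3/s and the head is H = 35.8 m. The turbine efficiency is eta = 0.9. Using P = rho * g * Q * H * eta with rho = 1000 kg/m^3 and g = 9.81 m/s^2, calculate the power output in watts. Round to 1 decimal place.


Apply the hydropower formula P = rho * g * Q * H * eta
rho * g = 1000 * 9.81 = 9810.0
P = 9810.0 * 68.8 * 35.8 * 0.9
P = 21746180.2 W

21746180.2


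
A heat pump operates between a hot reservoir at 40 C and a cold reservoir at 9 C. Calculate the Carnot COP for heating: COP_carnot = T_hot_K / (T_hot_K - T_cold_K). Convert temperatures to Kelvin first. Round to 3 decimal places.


Convert to Kelvin:
  T_hot = 40 + 273.15 = 313.15 K
  T_cold = 9 + 273.15 = 282.15 K
Apply Carnot COP formula:
  COP = T_hot_K / (T_hot_K - T_cold_K) = 313.15 / 31.0
  COP = 10.102

10.102


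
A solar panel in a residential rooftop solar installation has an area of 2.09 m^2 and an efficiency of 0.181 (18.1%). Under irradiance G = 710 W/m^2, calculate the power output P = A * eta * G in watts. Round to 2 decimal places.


Use the solar power formula P = A * eta * G.
Given: A = 2.09 m^2, eta = 0.181, G = 710 W/m^2
P = 2.09 * 0.181 * 710
P = 268.59 W

268.59


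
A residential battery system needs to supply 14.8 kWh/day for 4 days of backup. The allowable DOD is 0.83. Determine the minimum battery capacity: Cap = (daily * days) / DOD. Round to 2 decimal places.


Total energy needed = daily * days = 14.8 * 4 = 59.2 kWh
Account for depth of discharge:
  Cap = total_energy / DOD = 59.2 / 0.83
  Cap = 71.33 kWh

71.33


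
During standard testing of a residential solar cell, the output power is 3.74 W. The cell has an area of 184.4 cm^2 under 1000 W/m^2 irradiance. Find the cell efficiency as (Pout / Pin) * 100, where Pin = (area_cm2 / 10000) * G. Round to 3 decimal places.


First compute the input power:
  Pin = area_cm2 / 10000 * G = 184.4 / 10000 * 1000 = 18.44 W
Then compute efficiency:
  Efficiency = (Pout / Pin) * 100 = (3.74 / 18.44) * 100
  Efficiency = 20.282%

20.282


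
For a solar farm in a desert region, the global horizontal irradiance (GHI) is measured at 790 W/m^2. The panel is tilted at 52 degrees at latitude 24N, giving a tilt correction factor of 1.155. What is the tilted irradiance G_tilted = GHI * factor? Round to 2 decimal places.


Identify the given values:
  GHI = 790 W/m^2, tilt correction factor = 1.155
Apply the formula G_tilted = GHI * factor:
  G_tilted = 790 * 1.155
  G_tilted = 912.45 W/m^2

912.45


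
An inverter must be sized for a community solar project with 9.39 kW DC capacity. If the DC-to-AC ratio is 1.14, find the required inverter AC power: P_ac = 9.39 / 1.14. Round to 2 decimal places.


The inverter AC capacity is determined by the DC/AC ratio.
Given: P_dc = 9.39 kW, DC/AC ratio = 1.14
P_ac = P_dc / ratio = 9.39 / 1.14
P_ac = 8.24 kW

8.24


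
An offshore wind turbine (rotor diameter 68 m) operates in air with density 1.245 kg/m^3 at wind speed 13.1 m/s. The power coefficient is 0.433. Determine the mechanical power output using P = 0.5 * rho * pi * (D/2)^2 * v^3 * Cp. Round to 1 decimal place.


Step 1 -- Compute swept area:
  A = pi * (D/2)^2 = pi * (68/2)^2 = 3631.68 m^2
Step 2 -- Apply wind power equation:
  P = 0.5 * rho * A * v^3 * Cp
  v^3 = 13.1^3 = 2248.091
  P = 0.5 * 1.245 * 3631.68 * 2248.091 * 0.433
  P = 2200639.2 W

2200639.2


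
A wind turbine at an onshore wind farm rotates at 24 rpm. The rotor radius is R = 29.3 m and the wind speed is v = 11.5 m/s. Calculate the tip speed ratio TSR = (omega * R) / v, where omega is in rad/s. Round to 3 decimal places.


Convert rotational speed to rad/s:
  omega = 24 * 2 * pi / 60 = 2.5133 rad/s
Compute tip speed:
  v_tip = omega * R = 2.5133 * 29.3 = 73.639 m/s
Tip speed ratio:
  TSR = v_tip / v_wind = 73.639 / 11.5 = 6.403

6.403


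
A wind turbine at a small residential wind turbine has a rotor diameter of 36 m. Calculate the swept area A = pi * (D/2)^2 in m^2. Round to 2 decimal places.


Compute the rotor radius:
  r = D / 2 = 36 / 2 = 18.0 m
Calculate swept area:
  A = pi * r^2 = pi * 18.0^2
  A = 1017.88 m^2

1017.88


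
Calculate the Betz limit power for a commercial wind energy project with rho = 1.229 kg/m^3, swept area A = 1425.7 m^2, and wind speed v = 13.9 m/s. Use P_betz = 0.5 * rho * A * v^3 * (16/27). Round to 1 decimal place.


The Betz coefficient Cp_max = 16/27 = 0.5926
v^3 = 13.9^3 = 2685.619
P_betz = 0.5 * rho * A * v^3 * Cp_max
P_betz = 0.5 * 1.229 * 1425.7 * 2685.619 * 0.5926
P_betz = 1394282.1 W

1394282.1


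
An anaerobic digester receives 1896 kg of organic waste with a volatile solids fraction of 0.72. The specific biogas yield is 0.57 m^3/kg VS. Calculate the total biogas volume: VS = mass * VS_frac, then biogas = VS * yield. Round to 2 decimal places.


Compute volatile solids:
  VS = mass * VS_fraction = 1896 * 0.72 = 1365.12 kg
Calculate biogas volume:
  Biogas = VS * specific_yield = 1365.12 * 0.57
  Biogas = 778.12 m^3

778.12


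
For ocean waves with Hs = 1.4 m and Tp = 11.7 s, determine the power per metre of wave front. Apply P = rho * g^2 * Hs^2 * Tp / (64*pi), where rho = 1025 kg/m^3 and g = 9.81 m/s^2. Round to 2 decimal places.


Apply wave power formula:
  g^2 = 9.81^2 = 96.2361
  Hs^2 = 1.4^2 = 1.96
  Numerator = rho * g^2 * Hs^2 * Tp = 1025 * 96.2361 * 1.96 * 11.7 = 2262058.4
  Denominator = 64 * pi = 201.0619
  P = 2262058.4 / 201.0619 = 11250.56 W/m

11250.56


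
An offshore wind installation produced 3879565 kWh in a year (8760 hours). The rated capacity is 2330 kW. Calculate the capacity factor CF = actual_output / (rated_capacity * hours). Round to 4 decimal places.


Capacity factor = actual output / maximum possible output
Maximum possible = rated * hours = 2330 * 8760 = 20410800 kWh
CF = 3879565 / 20410800
CF = 0.1901

0.1901


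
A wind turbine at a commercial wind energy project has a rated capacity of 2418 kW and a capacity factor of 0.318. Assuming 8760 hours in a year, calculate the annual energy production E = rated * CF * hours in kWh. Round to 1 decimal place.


Annual energy = rated_kW * capacity_factor * hours_per_year
Given: P_rated = 2418 kW, CF = 0.318, hours = 8760
E = 2418 * 0.318 * 8760
E = 6735774.2 kWh

6735774.2


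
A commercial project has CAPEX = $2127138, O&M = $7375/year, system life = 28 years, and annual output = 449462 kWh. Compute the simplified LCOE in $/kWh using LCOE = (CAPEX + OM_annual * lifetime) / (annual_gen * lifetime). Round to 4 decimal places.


Total cost = CAPEX + OM * lifetime = 2127138 + 7375 * 28 = 2127138 + 206500 = 2333638
Total generation = annual * lifetime = 449462 * 28 = 12584936 kWh
LCOE = 2333638 / 12584936
LCOE = 0.1854 $/kWh

0.1854


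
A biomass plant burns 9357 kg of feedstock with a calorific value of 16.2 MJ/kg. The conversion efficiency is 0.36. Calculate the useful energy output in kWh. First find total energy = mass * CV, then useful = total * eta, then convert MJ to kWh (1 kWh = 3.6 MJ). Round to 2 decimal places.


Total energy = mass * CV = 9357 * 16.2 = 151583.4 MJ
Useful energy = total * eta = 151583.4 * 0.36 = 54570.02 MJ
Convert to kWh: 54570.02 / 3.6
Useful energy = 15158.34 kWh

15158.34


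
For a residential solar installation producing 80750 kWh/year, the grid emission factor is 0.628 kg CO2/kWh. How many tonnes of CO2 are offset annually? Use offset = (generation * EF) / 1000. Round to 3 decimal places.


CO2 offset in kg = generation * emission_factor
CO2 offset = 80750 * 0.628 = 50711.0 kg
Convert to tonnes:
  CO2 offset = 50711.0 / 1000 = 50.711 tonnes

50.711


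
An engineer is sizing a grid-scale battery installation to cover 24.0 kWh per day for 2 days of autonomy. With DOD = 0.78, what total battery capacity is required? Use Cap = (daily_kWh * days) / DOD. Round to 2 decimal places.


Total energy needed = daily * days = 24.0 * 2 = 48.0 kWh
Account for depth of discharge:
  Cap = total_energy / DOD = 48.0 / 0.78
  Cap = 61.54 kWh

61.54


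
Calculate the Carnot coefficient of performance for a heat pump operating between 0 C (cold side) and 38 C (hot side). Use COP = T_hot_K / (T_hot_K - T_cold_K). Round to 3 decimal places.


Convert to Kelvin:
  T_hot = 38 + 273.15 = 311.15 K
  T_cold = 0 + 273.15 = 273.15 K
Apply Carnot COP formula:
  COP = T_hot_K / (T_hot_K - T_cold_K) = 311.15 / 38.0
  COP = 8.188

8.188


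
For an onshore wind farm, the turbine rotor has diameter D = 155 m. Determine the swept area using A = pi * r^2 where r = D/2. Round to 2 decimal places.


Compute the rotor radius:
  r = D / 2 = 155 / 2 = 77.5 m
Calculate swept area:
  A = pi * r^2 = pi * 77.5^2
  A = 18869.19 m^2

18869.19


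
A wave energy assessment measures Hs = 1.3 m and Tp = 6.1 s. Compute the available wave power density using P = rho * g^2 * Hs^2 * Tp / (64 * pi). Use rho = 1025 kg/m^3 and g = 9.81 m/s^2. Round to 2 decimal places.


Apply wave power formula:
  g^2 = 9.81^2 = 96.2361
  Hs^2 = 1.3^2 = 1.69
  Numerator = rho * g^2 * Hs^2 * Tp = 1025 * 96.2361 * 1.69 * 6.1 = 1016900.4
  Denominator = 64 * pi = 201.0619
  P = 1016900.4 / 201.0619 = 5057.65 W/m

5057.65


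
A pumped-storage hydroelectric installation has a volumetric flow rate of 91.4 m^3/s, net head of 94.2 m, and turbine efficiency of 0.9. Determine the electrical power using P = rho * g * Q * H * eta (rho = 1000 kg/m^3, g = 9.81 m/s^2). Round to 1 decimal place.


Apply the hydropower formula P = rho * g * Q * H * eta
rho * g = 1000 * 9.81 = 9810.0
P = 9810.0 * 91.4 * 94.2 * 0.9
P = 76016630.5 W

76016630.5


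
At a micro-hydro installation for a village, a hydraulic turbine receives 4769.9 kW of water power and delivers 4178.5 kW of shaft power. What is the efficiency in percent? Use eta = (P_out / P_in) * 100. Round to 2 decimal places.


Turbine efficiency = (output power / input power) * 100
eta = (4178.5 / 4769.9) * 100
eta = 87.60%

87.60


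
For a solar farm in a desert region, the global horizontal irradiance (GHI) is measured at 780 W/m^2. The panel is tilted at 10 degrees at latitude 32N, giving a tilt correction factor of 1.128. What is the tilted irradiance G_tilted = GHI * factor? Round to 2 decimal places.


Identify the given values:
  GHI = 780 W/m^2, tilt correction factor = 1.128
Apply the formula G_tilted = GHI * factor:
  G_tilted = 780 * 1.128
  G_tilted = 879.84 W/m^2

879.84


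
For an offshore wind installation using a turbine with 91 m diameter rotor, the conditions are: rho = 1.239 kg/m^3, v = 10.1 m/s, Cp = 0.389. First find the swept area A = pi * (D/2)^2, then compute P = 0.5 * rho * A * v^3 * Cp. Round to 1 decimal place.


Step 1 -- Compute swept area:
  A = pi * (D/2)^2 = pi * (91/2)^2 = 6503.88 m^2
Step 2 -- Apply wind power equation:
  P = 0.5 * rho * A * v^3 * Cp
  v^3 = 10.1^3 = 1030.301
  P = 0.5 * 1.239 * 6503.88 * 1030.301 * 0.389
  P = 1614833.3 W

1614833.3


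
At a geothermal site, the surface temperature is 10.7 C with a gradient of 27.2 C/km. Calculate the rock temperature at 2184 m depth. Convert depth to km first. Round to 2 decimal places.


Convert depth to km: 2184 / 1000 = 2.184 km
Temperature increase = gradient * depth_km = 27.2 * 2.184 = 59.4 C
Temperature at depth = T_surface + delta_T = 10.7 + 59.4
T = 70.10 C

70.10


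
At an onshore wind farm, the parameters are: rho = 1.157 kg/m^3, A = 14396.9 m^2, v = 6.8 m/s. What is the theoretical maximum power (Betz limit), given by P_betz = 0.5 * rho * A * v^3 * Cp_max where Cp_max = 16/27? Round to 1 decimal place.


The Betz coefficient Cp_max = 16/27 = 0.5926
v^3 = 6.8^3 = 314.432
P_betz = 0.5 * rho * A * v^3 * Cp_max
P_betz = 0.5 * 1.157 * 14396.9 * 314.432 * 0.5926
P_betz = 1551869.9 W

1551869.9


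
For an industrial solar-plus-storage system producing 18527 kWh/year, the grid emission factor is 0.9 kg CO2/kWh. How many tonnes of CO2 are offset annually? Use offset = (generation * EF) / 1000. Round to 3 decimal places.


CO2 offset in kg = generation * emission_factor
CO2 offset = 18527 * 0.9 = 16674.3 kg
Convert to tonnes:
  CO2 offset = 16674.3 / 1000 = 16.674 tonnes

16.674


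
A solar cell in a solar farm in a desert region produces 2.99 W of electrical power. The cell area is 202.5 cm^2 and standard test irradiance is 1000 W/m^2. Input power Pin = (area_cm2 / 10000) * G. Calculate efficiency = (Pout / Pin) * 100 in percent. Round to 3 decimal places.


First compute the input power:
  Pin = area_cm2 / 10000 * G = 202.5 / 10000 * 1000 = 20.25 W
Then compute efficiency:
  Efficiency = (Pout / Pin) * 100 = (2.99 / 20.25) * 100
  Efficiency = 14.765%

14.765


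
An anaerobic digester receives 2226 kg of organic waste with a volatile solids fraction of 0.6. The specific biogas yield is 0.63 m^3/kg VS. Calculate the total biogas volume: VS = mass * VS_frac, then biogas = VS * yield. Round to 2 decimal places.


Compute volatile solids:
  VS = mass * VS_fraction = 2226 * 0.6 = 1335.6 kg
Calculate biogas volume:
  Biogas = VS * specific_yield = 1335.6 * 0.63
  Biogas = 841.43 m^3

841.43


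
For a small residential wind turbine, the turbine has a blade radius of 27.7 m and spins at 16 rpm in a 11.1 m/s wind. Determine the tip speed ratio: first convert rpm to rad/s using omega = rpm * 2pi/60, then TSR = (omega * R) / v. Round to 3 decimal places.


Convert rotational speed to rad/s:
  omega = 16 * 2 * pi / 60 = 1.6755 rad/s
Compute tip speed:
  v_tip = omega * R = 1.6755 * 27.7 = 46.412 m/s
Tip speed ratio:
  TSR = v_tip / v_wind = 46.412 / 11.1 = 4.181

4.181


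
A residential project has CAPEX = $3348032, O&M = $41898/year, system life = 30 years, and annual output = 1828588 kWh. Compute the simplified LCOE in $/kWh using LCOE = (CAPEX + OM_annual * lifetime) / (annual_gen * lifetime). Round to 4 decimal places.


Total cost = CAPEX + OM * lifetime = 3348032 + 41898 * 30 = 3348032 + 1256940 = 4604972
Total generation = annual * lifetime = 1828588 * 30 = 54857640 kWh
LCOE = 4604972 / 54857640
LCOE = 0.0839 $/kWh

0.0839


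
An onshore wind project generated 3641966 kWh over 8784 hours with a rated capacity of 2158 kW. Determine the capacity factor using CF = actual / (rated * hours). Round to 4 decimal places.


Capacity factor = actual output / maximum possible output
Maximum possible = rated * hours = 2158 * 8784 = 18955872 kWh
CF = 3641966 / 18955872
CF = 0.1921

0.1921


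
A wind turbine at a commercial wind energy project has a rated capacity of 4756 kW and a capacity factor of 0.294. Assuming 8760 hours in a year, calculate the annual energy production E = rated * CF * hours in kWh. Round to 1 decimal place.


Annual energy = rated_kW * capacity_factor * hours_per_year
Given: P_rated = 4756 kW, CF = 0.294, hours = 8760
E = 4756 * 0.294 * 8760
E = 12248792.6 kWh

12248792.6


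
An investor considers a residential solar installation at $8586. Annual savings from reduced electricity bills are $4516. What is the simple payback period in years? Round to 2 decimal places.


Simple payback period = initial cost / annual savings
Payback = 8586 / 4516
Payback = 1.90 years

1.90


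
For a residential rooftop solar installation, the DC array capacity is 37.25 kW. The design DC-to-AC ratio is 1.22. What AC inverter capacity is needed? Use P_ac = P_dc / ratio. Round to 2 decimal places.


The inverter AC capacity is determined by the DC/AC ratio.
Given: P_dc = 37.25 kW, DC/AC ratio = 1.22
P_ac = P_dc / ratio = 37.25 / 1.22
P_ac = 30.53 kW

30.53


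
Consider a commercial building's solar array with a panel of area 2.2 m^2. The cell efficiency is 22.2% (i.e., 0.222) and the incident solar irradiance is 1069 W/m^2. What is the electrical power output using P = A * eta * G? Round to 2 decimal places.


Use the solar power formula P = A * eta * G.
Given: A = 2.2 m^2, eta = 0.222, G = 1069 W/m^2
P = 2.2 * 0.222 * 1069
P = 522.10 W

522.10


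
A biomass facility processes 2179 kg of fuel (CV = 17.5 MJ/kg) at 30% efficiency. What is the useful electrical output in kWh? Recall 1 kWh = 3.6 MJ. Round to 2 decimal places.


Total energy = mass * CV = 2179 * 17.5 = 38132.5 MJ
Useful energy = total * eta = 38132.5 * 0.3 = 11439.75 MJ
Convert to kWh: 11439.75 / 3.6
Useful energy = 3177.71 kWh

3177.71


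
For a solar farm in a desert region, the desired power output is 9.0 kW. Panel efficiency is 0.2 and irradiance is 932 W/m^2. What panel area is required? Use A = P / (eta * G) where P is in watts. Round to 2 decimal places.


Convert target power to watts: P = 9.0 * 1000 = 9000.0 W
Compute denominator: eta * G = 0.2 * 932 = 186.4
Required area A = P / (eta * G) = 9000.0 / 186.4
A = 48.28 m^2

48.28


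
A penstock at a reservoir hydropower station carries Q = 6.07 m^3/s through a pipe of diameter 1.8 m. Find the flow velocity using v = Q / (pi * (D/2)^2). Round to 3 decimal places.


Compute pipe cross-sectional area:
  A = pi * (D/2)^2 = pi * (1.8/2)^2 = 2.5447 m^2
Calculate velocity:
  v = Q / A = 6.07 / 2.5447
  v = 2.385 m/s

2.385


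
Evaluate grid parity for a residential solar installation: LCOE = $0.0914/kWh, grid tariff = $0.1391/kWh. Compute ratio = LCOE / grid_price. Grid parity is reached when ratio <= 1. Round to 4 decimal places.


Compare LCOE to grid price:
  LCOE = $0.0914/kWh, Grid price = $0.1391/kWh
  Ratio = LCOE / grid_price = 0.0914 / 0.1391 = 0.6571
  Grid parity achieved (ratio <= 1)? yes

0.6571


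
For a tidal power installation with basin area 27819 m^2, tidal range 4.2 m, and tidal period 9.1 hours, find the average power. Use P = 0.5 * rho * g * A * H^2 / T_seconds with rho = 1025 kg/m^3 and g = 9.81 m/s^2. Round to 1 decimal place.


Convert period to seconds: T = 9.1 * 3600 = 32760.0 s
H^2 = 4.2^2 = 17.64
P = 0.5 * rho * g * A * H^2 / T
P = 0.5 * 1025 * 9.81 * 27819 * 17.64 / 32760.0
P = 75311.1 W

75311.1


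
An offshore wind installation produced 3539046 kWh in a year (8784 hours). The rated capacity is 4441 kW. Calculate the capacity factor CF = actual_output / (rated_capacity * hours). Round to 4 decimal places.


Capacity factor = actual output / maximum possible output
Maximum possible = rated * hours = 4441 * 8784 = 39009744 kWh
CF = 3539046 / 39009744
CF = 0.0907

0.0907


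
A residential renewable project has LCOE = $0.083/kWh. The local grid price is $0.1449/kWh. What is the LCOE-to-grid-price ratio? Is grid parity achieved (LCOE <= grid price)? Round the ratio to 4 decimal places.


Compare LCOE to grid price:
  LCOE = $0.083/kWh, Grid price = $0.1449/kWh
  Ratio = LCOE / grid_price = 0.083 / 0.1449 = 0.5728
  Grid parity achieved (ratio <= 1)? yes

0.5728


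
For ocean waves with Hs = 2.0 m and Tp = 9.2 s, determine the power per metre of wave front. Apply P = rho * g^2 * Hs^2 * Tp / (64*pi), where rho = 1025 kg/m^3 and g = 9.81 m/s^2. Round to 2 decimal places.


Apply wave power formula:
  g^2 = 9.81^2 = 96.2361
  Hs^2 = 2.0^2 = 4.0
  Numerator = rho * g^2 * Hs^2 * Tp = 1025 * 96.2361 * 4.0 * 9.2 = 3630025.69
  Denominator = 64 * pi = 201.0619
  P = 3630025.69 / 201.0619 = 18054.27 W/m

18054.27


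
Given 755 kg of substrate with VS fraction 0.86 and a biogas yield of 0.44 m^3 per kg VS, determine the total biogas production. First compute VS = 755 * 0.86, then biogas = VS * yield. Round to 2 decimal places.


Compute volatile solids:
  VS = mass * VS_fraction = 755 * 0.86 = 649.3 kg
Calculate biogas volume:
  Biogas = VS * specific_yield = 649.3 * 0.44
  Biogas = 285.69 m^3

285.69


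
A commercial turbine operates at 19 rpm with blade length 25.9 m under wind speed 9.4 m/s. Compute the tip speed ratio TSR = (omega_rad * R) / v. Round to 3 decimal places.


Convert rotational speed to rad/s:
  omega = 19 * 2 * pi / 60 = 1.9897 rad/s
Compute tip speed:
  v_tip = omega * R = 1.9897 * 25.9 = 51.533 m/s
Tip speed ratio:
  TSR = v_tip / v_wind = 51.533 / 9.4 = 5.482

5.482


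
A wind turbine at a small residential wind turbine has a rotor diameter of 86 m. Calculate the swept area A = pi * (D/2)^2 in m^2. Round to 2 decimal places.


Compute the rotor radius:
  r = D / 2 = 86 / 2 = 43.0 m
Calculate swept area:
  A = pi * r^2 = pi * 43.0^2
  A = 5808.80 m^2

5808.80


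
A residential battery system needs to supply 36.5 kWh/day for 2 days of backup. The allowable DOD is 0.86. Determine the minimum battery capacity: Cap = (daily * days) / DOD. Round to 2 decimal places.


Total energy needed = daily * days = 36.5 * 2 = 73.0 kWh
Account for depth of discharge:
  Cap = total_energy / DOD = 73.0 / 0.86
  Cap = 84.88 kWh

84.88


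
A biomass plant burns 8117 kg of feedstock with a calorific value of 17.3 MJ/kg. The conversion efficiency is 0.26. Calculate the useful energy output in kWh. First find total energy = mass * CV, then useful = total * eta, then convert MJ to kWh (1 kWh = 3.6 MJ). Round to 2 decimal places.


Total energy = mass * CV = 8117 * 17.3 = 140424.1 MJ
Useful energy = total * eta = 140424.1 * 0.26 = 36510.27 MJ
Convert to kWh: 36510.27 / 3.6
Useful energy = 10141.74 kWh

10141.74


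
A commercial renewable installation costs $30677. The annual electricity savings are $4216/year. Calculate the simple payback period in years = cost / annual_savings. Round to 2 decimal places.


Simple payback period = initial cost / annual savings
Payback = 30677 / 4216
Payback = 7.28 years

7.28


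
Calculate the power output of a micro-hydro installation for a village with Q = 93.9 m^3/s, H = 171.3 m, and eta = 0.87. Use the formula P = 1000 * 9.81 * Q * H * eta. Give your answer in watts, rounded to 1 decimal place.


Apply the hydropower formula P = rho * g * Q * H * eta
rho * g = 1000 * 9.81 = 9810.0
P = 9810.0 * 93.9 * 171.3 * 0.87
P = 137281246.9 W

137281246.9


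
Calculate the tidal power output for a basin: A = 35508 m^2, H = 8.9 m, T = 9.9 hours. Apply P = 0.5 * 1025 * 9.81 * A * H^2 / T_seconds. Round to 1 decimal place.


Convert period to seconds: T = 9.9 * 3600 = 35640.0 s
H^2 = 8.9^2 = 79.21
P = 0.5 * rho * g * A * H^2 / T
P = 0.5 * 1025 * 9.81 * 35508 * 79.21 / 35640.0
P = 396763.2 W

396763.2


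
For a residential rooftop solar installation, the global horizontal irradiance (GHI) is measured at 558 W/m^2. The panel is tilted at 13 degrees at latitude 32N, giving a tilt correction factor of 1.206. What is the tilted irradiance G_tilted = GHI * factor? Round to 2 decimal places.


Identify the given values:
  GHI = 558 W/m^2, tilt correction factor = 1.206
Apply the formula G_tilted = GHI * factor:
  G_tilted = 558 * 1.206
  G_tilted = 672.95 W/m^2

672.95


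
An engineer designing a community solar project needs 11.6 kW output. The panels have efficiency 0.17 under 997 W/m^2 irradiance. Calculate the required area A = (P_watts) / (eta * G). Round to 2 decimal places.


Convert target power to watts: P = 11.6 * 1000 = 11600.0 W
Compute denominator: eta * G = 0.17 * 997 = 169.49
Required area A = P / (eta * G) = 11600.0 / 169.49
A = 68.44 m^2

68.44


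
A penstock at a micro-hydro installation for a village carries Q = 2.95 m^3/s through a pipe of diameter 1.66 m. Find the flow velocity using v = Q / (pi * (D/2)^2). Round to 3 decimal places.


Compute pipe cross-sectional area:
  A = pi * (D/2)^2 = pi * (1.66/2)^2 = 2.1642 m^2
Calculate velocity:
  v = Q / A = 2.95 / 2.1642
  v = 1.363 m/s

1.363


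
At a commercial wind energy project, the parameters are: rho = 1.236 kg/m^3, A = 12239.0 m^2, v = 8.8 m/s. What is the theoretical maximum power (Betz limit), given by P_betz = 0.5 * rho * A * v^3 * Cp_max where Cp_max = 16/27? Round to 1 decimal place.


The Betz coefficient Cp_max = 16/27 = 0.5926
v^3 = 8.8^3 = 681.472
P_betz = 0.5 * rho * A * v^3 * Cp_max
P_betz = 0.5 * 1.236 * 12239.0 * 681.472 * 0.5926
P_betz = 3054489.6 W

3054489.6


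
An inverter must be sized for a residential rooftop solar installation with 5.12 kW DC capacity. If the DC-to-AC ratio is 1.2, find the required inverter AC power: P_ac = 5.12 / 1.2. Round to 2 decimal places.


The inverter AC capacity is determined by the DC/AC ratio.
Given: P_dc = 5.12 kW, DC/AC ratio = 1.2
P_ac = P_dc / ratio = 5.12 / 1.2
P_ac = 4.27 kW

4.27


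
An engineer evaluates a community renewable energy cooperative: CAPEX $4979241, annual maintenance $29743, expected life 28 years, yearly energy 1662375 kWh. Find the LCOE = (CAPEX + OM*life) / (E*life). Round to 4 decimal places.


Total cost = CAPEX + OM * lifetime = 4979241 + 29743 * 28 = 4979241 + 832804 = 5812045
Total generation = annual * lifetime = 1662375 * 28 = 46546500 kWh
LCOE = 5812045 / 46546500
LCOE = 0.1249 $/kWh

0.1249


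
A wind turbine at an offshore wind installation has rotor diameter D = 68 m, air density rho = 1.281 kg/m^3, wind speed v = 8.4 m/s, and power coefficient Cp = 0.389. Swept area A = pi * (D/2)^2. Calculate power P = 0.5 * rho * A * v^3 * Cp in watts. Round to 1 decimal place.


Step 1 -- Compute swept area:
  A = pi * (D/2)^2 = pi * (68/2)^2 = 3631.68 m^2
Step 2 -- Apply wind power equation:
  P = 0.5 * rho * A * v^3 * Cp
  v^3 = 8.4^3 = 592.704
  P = 0.5 * 1.281 * 3631.68 * 592.704 * 0.389
  P = 536308.0 W

536308.0


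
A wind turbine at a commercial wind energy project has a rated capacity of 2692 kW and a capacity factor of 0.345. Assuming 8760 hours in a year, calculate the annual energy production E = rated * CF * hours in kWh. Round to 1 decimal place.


Annual energy = rated_kW * capacity_factor * hours_per_year
Given: P_rated = 2692 kW, CF = 0.345, hours = 8760
E = 2692 * 0.345 * 8760
E = 8135762.4 kWh

8135762.4
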